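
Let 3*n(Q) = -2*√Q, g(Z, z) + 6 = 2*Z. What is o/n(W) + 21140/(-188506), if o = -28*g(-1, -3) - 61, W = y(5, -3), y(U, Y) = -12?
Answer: -10570/94253 + 163*I*√3/4 ≈ -0.11214 + 70.581*I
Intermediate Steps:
g(Z, z) = -6 + 2*Z
W = -12
n(Q) = -2*√Q/3 (n(Q) = (-2*√Q)/3 = -2*√Q/3)
o = 163 (o = -28*(-6 + 2*(-1)) - 61 = -28*(-6 - 2) - 61 = -28*(-8) - 61 = 224 - 61 = 163)
o/n(W) + 21140/(-188506) = 163/((-4*I*√3/3)) + 21140/(-188506) = 163/((-4*I*√3/3)) + 21140*(-1/188506) = 163/((-4*I*√3/3)) - 10570/94253 = 163*(I*√3/4) - 10570/94253 = 163*I*√3/4 - 10570/94253 = -10570/94253 + 163*I*√3/4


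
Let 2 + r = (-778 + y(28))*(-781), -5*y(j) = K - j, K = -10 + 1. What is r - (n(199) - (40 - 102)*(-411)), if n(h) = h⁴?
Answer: -7838059412/5 ≈ -1.5676e+9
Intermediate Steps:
K = -9
y(j) = 9/5 + j/5 (y(j) = -(-9 - j)/5 = 9/5 + j/5)
r = 3009183/5 (r = -2 + (-778 + (9/5 + (⅕)*28))*(-781) = -2 + (-778 + (9/5 + 28/5))*(-781) = -2 + (-778 + 37/5)*(-781) = -2 - 3853/5*(-781) = -2 + 3009193/5 = 3009183/5 ≈ 6.0184e+5)
r - (n(199) - (40 - 102)*(-411)) = 3009183/5 - (199⁴ - (40 - 102)*(-411)) = 3009183/5 - (1568239201 - (-62)*(-411)) = 3009183/5 - (1568239201 - 1*25482) = 3009183/5 - (1568239201 - 25482) = 3009183/5 - 1*1568213719 = 3009183/5 - 1568213719 = -7838059412/5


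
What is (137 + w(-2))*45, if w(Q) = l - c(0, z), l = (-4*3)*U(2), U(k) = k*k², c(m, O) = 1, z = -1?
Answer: 1800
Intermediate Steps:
U(k) = k³
l = -96 (l = -4*3*2³ = -12*8 = -96)
w(Q) = -97 (w(Q) = -96 - 1*1 = -96 - 1 = -97)
(137 + w(-2))*45 = (137 - 97)*45 = 40*45 = 1800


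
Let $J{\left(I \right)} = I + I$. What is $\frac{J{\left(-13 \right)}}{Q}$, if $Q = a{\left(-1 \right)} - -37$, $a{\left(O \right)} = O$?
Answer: $- \frac{13}{18} \approx -0.72222$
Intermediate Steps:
$J{\left(I \right)} = 2 I$
$Q = 36$ ($Q = -1 - -37 = -1 + 37 = 36$)
$\frac{J{\left(-13 \right)}}{Q} = \frac{2 \left(-13\right)}{36} = \left(-26\right) \frac{1}{36} = - \frac{13}{18}$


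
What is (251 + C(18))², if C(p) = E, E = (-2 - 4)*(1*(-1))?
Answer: 66049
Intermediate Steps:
E = 6 (E = -6*(-1) = 6)
C(p) = 6
(251 + C(18))² = (251 + 6)² = 257² = 66049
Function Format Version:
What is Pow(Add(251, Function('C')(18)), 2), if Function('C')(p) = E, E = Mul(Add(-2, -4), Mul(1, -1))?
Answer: 66049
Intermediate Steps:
E = 6 (E = Mul(-6, -1) = 6)
Function('C')(p) = 6
Pow(Add(251, Function('C')(18)), 2) = Pow(Add(251, 6), 2) = Pow(257, 2) = 66049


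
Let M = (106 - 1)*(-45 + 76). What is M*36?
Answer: 117180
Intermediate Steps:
M = 3255 (M = 105*31 = 3255)
M*36 = 3255*36 = 117180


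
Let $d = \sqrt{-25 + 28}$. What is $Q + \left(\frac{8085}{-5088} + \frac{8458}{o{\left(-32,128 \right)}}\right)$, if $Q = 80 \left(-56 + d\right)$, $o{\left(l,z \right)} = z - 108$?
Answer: $- \frac{34417683}{8480} + 80 \sqrt{3} \approx -3920.1$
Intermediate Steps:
$d = \sqrt{3} \approx 1.732$
$o{\left(l,z \right)} = -108 + z$
$Q = -4480 + 80 \sqrt{3}$ ($Q = 80 \left(-56 + \sqrt{3}\right) = -4480 + 80 \sqrt{3} \approx -4341.4$)
$Q + \left(\frac{8085}{-5088} + \frac{8458}{o{\left(-32,128 \right)}}\right) = \left(-4480 + 80 \sqrt{3}\right) + \left(\frac{8085}{-5088} + \frac{8458}{-108 + 128}\right) = \left(-4480 + 80 \sqrt{3}\right) + \left(8085 \left(- \frac{1}{5088}\right) + \frac{8458}{20}\right) = \left(-4480 + 80 \sqrt{3}\right) + \left(- \frac{2695}{1696} + 8458 \cdot \frac{1}{20}\right) = \left(-4480 + 80 \sqrt{3}\right) + \left(- \frac{2695}{1696} + \frac{4229}{10}\right) = \left(-4480 + 80 \sqrt{3}\right) + \frac{3572717}{8480} = - \frac{34417683}{8480} + 80 \sqrt{3}$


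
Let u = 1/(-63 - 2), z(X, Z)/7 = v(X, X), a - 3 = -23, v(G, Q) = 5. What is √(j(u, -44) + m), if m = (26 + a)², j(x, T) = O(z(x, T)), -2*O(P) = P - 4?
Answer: √82/2 ≈ 4.5277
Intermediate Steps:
a = -20 (a = 3 - 23 = -20)
z(X, Z) = 35 (z(X, Z) = 7*5 = 35)
O(P) = 2 - P/2 (O(P) = -(P - 4)/2 = -(-4 + P)/2 = 2 - P/2)
u = -1/65 (u = 1/(-65) = -1/65 ≈ -0.015385)
j(x, T) = -31/2 (j(x, T) = 2 - ½*35 = 2 - 35/2 = -31/2)
m = 36 (m = (26 - 20)² = 6² = 36)
√(j(u, -44) + m) = √(-31/2 + 36) = √(41/2) = √82/2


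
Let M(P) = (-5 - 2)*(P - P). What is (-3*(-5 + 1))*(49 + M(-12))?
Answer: 588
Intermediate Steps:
M(P) = 0 (M(P) = -7*0 = 0)
(-3*(-5 + 1))*(49 + M(-12)) = (-3*(-5 + 1))*(49 + 0) = -3*(-4)*49 = 12*49 = 588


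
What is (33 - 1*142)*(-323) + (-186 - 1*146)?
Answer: 34875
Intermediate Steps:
(33 - 1*142)*(-323) + (-186 - 1*146) = (33 - 142)*(-323) + (-186 - 146) = -109*(-323) - 332 = 35207 - 332 = 34875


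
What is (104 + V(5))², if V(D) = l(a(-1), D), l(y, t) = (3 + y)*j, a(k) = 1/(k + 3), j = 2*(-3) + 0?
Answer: 6889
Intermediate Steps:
j = -6 (j = -6 + 0 = -6)
a(k) = 1/(3 + k)
l(y, t) = -18 - 6*y (l(y, t) = (3 + y)*(-6) = -18 - 6*y)
V(D) = -21 (V(D) = -18 - 6/(3 - 1) = -18 - 6/2 = -18 - 6*½ = -18 - 3 = -21)
(104 + V(5))² = (104 - 21)² = 83² = 6889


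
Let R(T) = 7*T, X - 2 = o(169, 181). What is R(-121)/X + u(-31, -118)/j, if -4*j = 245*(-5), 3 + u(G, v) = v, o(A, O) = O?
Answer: -1126147/224175 ≈ -5.0235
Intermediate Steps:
u(G, v) = -3 + v
X = 183 (X = 2 + 181 = 183)
j = 1225/4 (j = -245*(-5)/4 = -1/4*(-1225) = 1225/4 ≈ 306.25)
R(-121)/X + u(-31, -118)/j = (7*(-121))/183 + (-3 - 118)/(1225/4) = -847*1/183 - 121*4/1225 = -847/183 - 484/1225 = -1126147/224175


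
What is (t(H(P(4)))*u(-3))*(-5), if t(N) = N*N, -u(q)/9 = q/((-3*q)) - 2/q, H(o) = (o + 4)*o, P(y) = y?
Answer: 15360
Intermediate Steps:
H(o) = o*(4 + o) (H(o) = (4 + o)*o = o*(4 + o))
u(q) = 3 + 18/q (u(q) = -9*(q/((-3*q)) - 2/q) = -9*(q*(-1/(3*q)) - 2/q) = -9*(-⅓ - 2/q) = 3 + 18/q)
t(N) = N²
(t(H(P(4)))*u(-3))*(-5) = ((4*(4 + 4))²*(3 + 18/(-3)))*(-5) = ((4*8)²*(3 + 18*(-⅓)))*(-5) = (32²*(3 - 6))*(-5) = (1024*(-3))*(-5) = -3072*(-5) = 15360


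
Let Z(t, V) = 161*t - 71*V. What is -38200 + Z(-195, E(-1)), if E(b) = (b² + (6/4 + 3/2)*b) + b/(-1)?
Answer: -69524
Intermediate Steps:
E(b) = b² + 2*b (E(b) = (b² + (6*(¼) + 3*(½))*b) + b*(-1) = (b² + (3/2 + 3/2)*b) - b = (b² + 3*b) - b = b² + 2*b)
Z(t, V) = -71*V + 161*t
-38200 + Z(-195, E(-1)) = -38200 + (-(-71)*(2 - 1) + 161*(-195)) = -38200 + (-(-71) - 31395) = -38200 + (-71*(-1) - 31395) = -38200 + (71 - 31395) = -38200 - 31324 = -69524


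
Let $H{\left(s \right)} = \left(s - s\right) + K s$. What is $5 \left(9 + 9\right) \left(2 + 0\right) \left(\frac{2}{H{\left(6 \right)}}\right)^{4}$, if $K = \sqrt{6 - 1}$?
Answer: $\frac{4}{45} \approx 0.088889$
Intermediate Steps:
$K = \sqrt{5} \approx 2.2361$
$H{\left(s \right)} = s \sqrt{5}$ ($H{\left(s \right)} = \left(s - s\right) + \sqrt{5} s = 0 + s \sqrt{5} = s \sqrt{5}$)
$5 \left(9 + 9\right) \left(2 + 0\right) \left(\frac{2}{H{\left(6 \right)}}\right)^{4} = 5 \left(9 + 9\right) \left(2 + 0\right) \left(\frac{2}{6 \sqrt{5}}\right)^{4} = 5 \cdot 18 \cdot 2 \left(2 \frac{\sqrt{5}}{30}\right)^{4} = 5 \cdot 36 \left(\frac{\sqrt{5}}{15}\right)^{4} = 180 \cdot \frac{1}{2025} = \frac{4}{45}$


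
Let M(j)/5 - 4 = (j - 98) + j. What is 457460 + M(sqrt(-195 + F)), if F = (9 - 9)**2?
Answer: 456990 + 10*I*sqrt(195) ≈ 4.5699e+5 + 139.64*I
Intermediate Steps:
F = 0 (F = 0**2 = 0)
M(j) = -470 + 10*j (M(j) = 20 + 5*((j - 98) + j) = 20 + 5*((-98 + j) + j) = 20 + 5*(-98 + 2*j) = 20 + (-490 + 10*j) = -470 + 10*j)
457460 + M(sqrt(-195 + F)) = 457460 + (-470 + 10*sqrt(-195 + 0)) = 457460 + (-470 + 10*sqrt(-195)) = 457460 + (-470 + 10*(I*sqrt(195))) = 457460 + (-470 + 10*I*sqrt(195)) = 456990 + 10*I*sqrt(195)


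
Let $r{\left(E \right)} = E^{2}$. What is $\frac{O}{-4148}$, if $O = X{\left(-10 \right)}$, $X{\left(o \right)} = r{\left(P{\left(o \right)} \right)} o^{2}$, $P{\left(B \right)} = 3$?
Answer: $- \frac{225}{1037} \approx -0.21697$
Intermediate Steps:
$X{\left(o \right)} = 9 o^{2}$ ($X{\left(o \right)} = 3^{2} o^{2} = 9 o^{2}$)
$O = 900$ ($O = 9 \left(-10\right)^{2} = 9 \cdot 100 = 900$)
$\frac{O}{-4148} = \frac{900}{-4148} = 900 \left(- \frac{1}{4148}\right) = - \frac{225}{1037}$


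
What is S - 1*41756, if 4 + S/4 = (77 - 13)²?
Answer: -25388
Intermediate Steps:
S = 16368 (S = -16 + 4*(77 - 13)² = -16 + 4*64² = -16 + 4*4096 = -16 + 16384 = 16368)
S - 1*41756 = 16368 - 1*41756 = 16368 - 41756 = -25388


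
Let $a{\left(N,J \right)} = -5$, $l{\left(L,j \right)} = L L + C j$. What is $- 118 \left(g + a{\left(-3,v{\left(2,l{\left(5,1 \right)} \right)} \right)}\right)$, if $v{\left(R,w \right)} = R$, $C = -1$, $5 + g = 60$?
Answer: $-5900$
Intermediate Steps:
$g = 55$ ($g = -5 + 60 = 55$)
$l{\left(L,j \right)} = L^{2} - j$ ($l{\left(L,j \right)} = L L - j = L^{2} - j$)
$- 118 \left(g + a{\left(-3,v{\left(2,l{\left(5,1 \right)} \right)} \right)}\right) = - 118 \left(55 - 5\right) = \left(-118\right) 50 = -5900$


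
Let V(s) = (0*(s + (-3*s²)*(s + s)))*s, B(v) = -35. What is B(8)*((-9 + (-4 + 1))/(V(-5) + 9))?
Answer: 140/3 ≈ 46.667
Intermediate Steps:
V(s) = 0 (V(s) = (0*(s + (-3*s²)*(2*s)))*s = (0*(s - 6*s³))*s = 0*s = 0)
B(8)*((-9 + (-4 + 1))/(V(-5) + 9)) = -35*(-9 + (-4 + 1))/(0 + 9) = -35*(-9 - 3)/9 = -(-420)/9 = -35*(-4/3) = 140/3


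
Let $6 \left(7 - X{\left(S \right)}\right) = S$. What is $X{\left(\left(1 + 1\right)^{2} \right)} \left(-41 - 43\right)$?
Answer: $-532$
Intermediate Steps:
$X{\left(S \right)} = 7 - \frac{S}{6}$
$X{\left(\left(1 + 1\right)^{2} \right)} \left(-41 - 43\right) = \left(7 - \frac{\left(1 + 1\right)^{2}}{6}\right) \left(-41 - 43\right) = \left(7 - \frac{2^{2}}{6}\right) \left(-84\right) = \left(7 - \frac{2}{3}\right) \left(-84\right) = \frac{19}{3} \left(-84\right) = -532$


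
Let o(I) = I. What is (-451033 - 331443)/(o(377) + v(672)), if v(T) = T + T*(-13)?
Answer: 782476/7687 ≈ 101.79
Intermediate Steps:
v(T) = -12*T (v(T) = T - 13*T = -12*T)
(-451033 - 331443)/(o(377) + v(672)) = (-451033 - 331443)/(377 - 12*672) = -782476/(377 - 8064) = -782476/(-7687) = -782476*(-1/7687) = 782476/7687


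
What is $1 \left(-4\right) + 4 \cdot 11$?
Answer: $40$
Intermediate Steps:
$1 \left(-4\right) + 4 \cdot 11 = -4 + 44 = 40$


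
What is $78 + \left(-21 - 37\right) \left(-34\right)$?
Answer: $2050$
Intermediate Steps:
$78 + \left(-21 - 37\right) \left(-34\right) = 78 - -1972 = 78 + 1972 = 2050$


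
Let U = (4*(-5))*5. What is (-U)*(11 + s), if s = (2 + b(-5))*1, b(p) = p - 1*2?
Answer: 600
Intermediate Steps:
b(p) = -2 + p (b(p) = p - 2 = -2 + p)
s = -5 (s = (2 + (-2 - 5))*1 = (2 - 7)*1 = -5*1 = -5)
U = -100 (U = -20*5 = -100)
(-U)*(11 + s) = (-1*(-100))*(11 - 5) = 100*6 = 600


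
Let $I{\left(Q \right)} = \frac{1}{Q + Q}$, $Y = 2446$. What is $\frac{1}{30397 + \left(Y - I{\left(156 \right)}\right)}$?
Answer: $\frac{312}{10247015} \approx 3.0448 \cdot 10^{-5}$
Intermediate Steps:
$I{\left(Q \right)} = \frac{1}{2 Q}$
$\frac{1}{30397 + \left(Y - I{\left(156 \right)}\right)} = \frac{1}{30397 + \left(2446 - \frac{1}{2 \cdot 156}\right)} = \frac{1}{30397 + \left(2446 - \frac{1}{2} \cdot \frac{1}{156}\right)} = \frac{1}{30397 + \left(2446 - \frac{1}{312}\right)} = \frac{1}{30397 + \frac{763151}{312}} = \frac{1}{\frac{10247015}{312}} = \frac{312}{10247015}$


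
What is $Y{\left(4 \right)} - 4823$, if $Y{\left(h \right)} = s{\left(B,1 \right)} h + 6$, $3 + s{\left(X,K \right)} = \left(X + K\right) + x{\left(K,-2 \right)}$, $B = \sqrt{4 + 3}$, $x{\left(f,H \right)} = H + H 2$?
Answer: $-4849 + 4 \sqrt{7} \approx -4838.4$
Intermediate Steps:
$x{\left(f,H \right)} = 3 H$ ($x{\left(f,H \right)} = H + 2 H = 3 H$)
$B = \sqrt{7} \approx 2.6458$
$s{\left(X,K \right)} = -9 + K + X$ ($s{\left(X,K \right)} = -3 + \left(\left(X + K\right) + 3 \left(-2\right)\right) = -3 - \left(6 - K - X\right) = -3 + \left(-6 + K + X\right) = -9 + K + X$)
$Y{\left(h \right)} = 6 + h \left(-8 + \sqrt{7}\right)$ ($Y{\left(h \right)} = \left(-9 + 1 + \sqrt{7}\right) h + 6 = \left(-8 + \sqrt{7}\right) h + 6 = h \left(-8 + \sqrt{7}\right) + 6 = 6 + h \left(-8 + \sqrt{7}\right)$)
$Y{\left(4 \right)} - 4823 = \left(6 - 4 \left(8 - \sqrt{7}\right)\right) - 4823 = \left(6 - \left(32 - 4 \sqrt{7}\right)\right) - 4823 = \left(-26 + 4 \sqrt{7}\right) - 4823 = -4849 + 4 \sqrt{7}$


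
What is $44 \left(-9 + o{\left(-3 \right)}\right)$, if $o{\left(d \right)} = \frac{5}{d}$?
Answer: $- \frac{1408}{3} \approx -469.33$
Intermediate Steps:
$44 \left(-9 + o{\left(-3 \right)}\right) = 44 \left(-9 + \frac{5}{-3}\right) = 44 \left(-9 + 5 \left(- \frac{1}{3}\right)\right) = 44 \left(-9 - \frac{5}{3}\right) = 44 \left(- \frac{32}{3}\right) = - \frac{1408}{3}$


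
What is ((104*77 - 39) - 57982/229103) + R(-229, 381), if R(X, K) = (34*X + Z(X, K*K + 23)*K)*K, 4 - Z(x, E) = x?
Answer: 7071038599666/229103 ≈ 3.0864e+7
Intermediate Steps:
Z(x, E) = 4 - x
R(X, K) = K*(34*X + K*(4 - X)) (R(X, K) = (34*X + (4 - X)*K)*K = (34*X + K*(4 - X))*K = K*(34*X + K*(4 - X)))
((104*77 - 39) - 57982/229103) + R(-229, 381) = ((104*77 - 39) - 57982/229103) - 1*381*(-34*(-229) + 381*(-4 - 229)) = ((8008 - 39) - 57982*1/229103) - 1*381*(7786 + 381*(-233)) = (7969 - 57982/229103) - 1*381*(7786 - 88773) = 1825663825/229103 - 1*381*(-80987) = 1825663825/229103 + 30856047 = 7071038599666/229103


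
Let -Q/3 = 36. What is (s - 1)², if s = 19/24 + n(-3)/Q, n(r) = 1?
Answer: 2209/46656 ≈ 0.047347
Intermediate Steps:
Q = -108 (Q = -3*36 = -108)
s = 169/216 (s = 19/24 + 1/(-108) = 19*(1/24) + 1*(-1/108) = 19/24 - 1/108 = 169/216 ≈ 0.78241)
(s - 1)² = (169/216 - 1)² = (-47/216)² = 2209/46656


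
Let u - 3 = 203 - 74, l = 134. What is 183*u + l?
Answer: 24290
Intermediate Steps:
u = 132 (u = 3 + (203 - 74) = 3 + 129 = 132)
183*u + l = 183*132 + 134 = 24156 + 134 = 24290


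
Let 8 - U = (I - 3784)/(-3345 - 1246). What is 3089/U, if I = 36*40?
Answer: 14181599/34384 ≈ 412.45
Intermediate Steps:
I = 1440
U = 34384/4591 (U = 8 - (1440 - 3784)/(-3345 - 1246) = 8 - (-2344)/(-4591) = 8 - (-2344)*(-1)/4591 = 8 - 1*2344/4591 = 8 - 2344/4591 = 34384/4591 ≈ 7.4894)
3089/U = 3089/(34384/4591) = 3089*(4591/34384) = 14181599/34384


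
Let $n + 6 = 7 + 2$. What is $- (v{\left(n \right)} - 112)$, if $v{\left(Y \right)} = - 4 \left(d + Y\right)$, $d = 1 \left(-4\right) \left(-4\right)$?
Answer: $188$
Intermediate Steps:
$n = 3$ ($n = -6 + \left(7 + 2\right) = -6 + 9 = 3$)
$d = 16$ ($d = \left(-4\right) \left(-4\right) = 16$)
$v{\left(Y \right)} = -64 - 4 Y$ ($v{\left(Y \right)} = - 4 \left(16 + Y\right) = -64 - 4 Y$)
$- (v{\left(n \right)} - 112) = - (\left(-64 - 12\right) - 112) = - (-76 - 112) = \left(-1\right) \left(-188\right) = 188$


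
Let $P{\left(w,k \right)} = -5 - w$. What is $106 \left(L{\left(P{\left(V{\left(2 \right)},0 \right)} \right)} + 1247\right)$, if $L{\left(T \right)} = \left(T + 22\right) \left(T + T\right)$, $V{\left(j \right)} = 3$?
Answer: $108438$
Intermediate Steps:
$L{\left(T \right)} = 2 T \left(22 + T\right)$ ($L{\left(T \right)} = \left(22 + T\right) 2 T = 2 T \left(22 + T\right)$)
$106 \left(L{\left(P{\left(V{\left(2 \right)},0 \right)} \right)} + 1247\right) = 106 \left(2 \left(-5 - 3\right) \left(22 - 8\right) + 1247\right) = 106 \left(2 \left(-8\right) \left(22 - 8\right) + 1247\right) = 106 \left(2 \left(-8\right) 14 + 1247\right) = 106 \left(-224 + 1247\right) = 106 \cdot 1023 = 108438$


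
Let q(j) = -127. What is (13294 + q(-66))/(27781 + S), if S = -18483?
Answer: 13167/9298 ≈ 1.4161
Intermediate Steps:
(13294 + q(-66))/(27781 + S) = (13294 - 127)/(27781 - 18483) = 13167/9298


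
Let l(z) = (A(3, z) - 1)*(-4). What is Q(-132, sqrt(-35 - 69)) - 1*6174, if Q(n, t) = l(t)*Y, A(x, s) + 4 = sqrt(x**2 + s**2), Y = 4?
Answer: -6094 - 16*I*sqrt(95) ≈ -6094.0 - 155.95*I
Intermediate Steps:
A(x, s) = -4 + sqrt(s**2 + x**2) (A(x, s) = -4 + sqrt(x**2 + s**2) = -4 + sqrt(s**2 + x**2))
l(z) = 20 - 4*sqrt(9 + z**2) (l(z) = ((-4 + sqrt(z**2 + 3**2)) - 1)*(-4) = ((-4 + sqrt(z**2 + 9)) - 1)*(-4) = ((-4 + sqrt(9 + z**2)) - 1)*(-4) = (-5 + sqrt(9 + z**2))*(-4) = 20 - 4*sqrt(9 + z**2))
Q(n, t) = 80 - 16*sqrt(9 + t**2) (Q(n, t) = (20 - 4*sqrt(9 + t**2))*4 = 80 - 16*sqrt(9 + t**2))
Q(-132, sqrt(-35 - 69)) - 1*6174 = (80 - 16*sqrt(9 + (sqrt(-35 - 69))**2)) - 1*6174 = (80 - 16*sqrt(9 + (sqrt(-104))**2)) - 6174 = (80 - 16*sqrt(9 + (2*I*sqrt(26))**2)) - 6174 = (80 - 16*sqrt(9 - 104)) - 6174 = (80 - 16*I*sqrt(95)) - 6174 = -6094 - 16*I*sqrt(95)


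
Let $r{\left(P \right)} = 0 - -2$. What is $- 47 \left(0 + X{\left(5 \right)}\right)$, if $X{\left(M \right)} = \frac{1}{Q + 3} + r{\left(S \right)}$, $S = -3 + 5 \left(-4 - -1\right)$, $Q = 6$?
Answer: $- \frac{893}{9} \approx -99.222$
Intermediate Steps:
$S = -18$ ($S = -3 + 5 \left(-4 + 1\right) = -3 + 5 \left(-3\right) = -3 - 15 = -18$)
$r{\left(P \right)} = 2$ ($r{\left(P \right)} = 0 + 2 = 2$)
$X{\left(M \right)} = \frac{19}{9}$ ($X{\left(M \right)} = \frac{1}{6 + 3} + 2 = \frac{1}{9} + 2 = \frac{19}{9}$)
$- 47 \left(0 + X{\left(5 \right)}\right) = - 47 \left(0 + \frac{19}{9}\right) = \left(-47\right) \frac{19}{9} = - \frac{893}{9}$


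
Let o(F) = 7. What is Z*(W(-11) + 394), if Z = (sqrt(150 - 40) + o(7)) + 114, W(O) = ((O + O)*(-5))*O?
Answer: -98736 - 816*sqrt(110) ≈ -1.0729e+5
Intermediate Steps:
W(O) = -10*O**2 (W(O) = ((2*O)*(-5))*O = (-10*O)*O = -10*O**2)
Z = 121 + sqrt(110) (Z = (sqrt(150 - 40) + 7) + 114 = (sqrt(110) + 7) + 114 = (7 + sqrt(110)) + 114 = 121 + sqrt(110) ≈ 131.49)
Z*(W(-11) + 394) = (121 + sqrt(110))*(-10*(-11)**2 + 394) = (121 + sqrt(110))*(-10*121 + 394) = (121 + sqrt(110))*(-1210 + 394) = (121 + sqrt(110))*(-816) = -98736 - 816*sqrt(110)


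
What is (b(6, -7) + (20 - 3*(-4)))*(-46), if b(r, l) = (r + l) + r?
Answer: -1702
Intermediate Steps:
b(r, l) = l + 2*r (b(r, l) = (l + r) + r = l + 2*r)
(b(6, -7) + (20 - 3*(-4)))*(-46) = ((-7 + 2*6) + (20 - 3*(-4)))*(-46) = ((-7 + 12) + (20 + 12))*(-46) = (5 + 32)*(-46) = 37*(-46) = -1702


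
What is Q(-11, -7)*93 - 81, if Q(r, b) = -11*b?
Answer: 7080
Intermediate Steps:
Q(-11, -7)*93 - 81 = -11*(-7)*93 - 81 = 77*93 - 81 = 7161 - 81 = 7080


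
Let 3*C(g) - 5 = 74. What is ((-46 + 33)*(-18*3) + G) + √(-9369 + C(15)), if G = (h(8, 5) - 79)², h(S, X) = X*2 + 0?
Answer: 5463 + 14*I*√429/3 ≈ 5463.0 + 96.657*I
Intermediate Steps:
C(g) = 79/3 (C(g) = 5/3 + (⅓)*74 = 5/3 + 74/3 = 79/3)
h(S, X) = 2*X (h(S, X) = 2*X + 0 = 2*X)
G = 4761 (G = (2*5 - 79)² = (10 - 79)² = (-69)² = 4761)
((-46 + 33)*(-18*3) + G) + √(-9369 + C(15)) = ((-46 + 33)*(-18*3) + 4761) + √(-9369 + 79/3) = (-13*(-54) + 4761) + √(-28028/3) = (702 + 4761) + 14*I*√429/3 = 5463 + 14*I*√429/3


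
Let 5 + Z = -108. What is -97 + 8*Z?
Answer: -1001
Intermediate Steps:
Z = -113 (Z = -5 - 108 = -113)
-97 + 8*Z = -97 + 8*(-113) = -97 - 904 = -1001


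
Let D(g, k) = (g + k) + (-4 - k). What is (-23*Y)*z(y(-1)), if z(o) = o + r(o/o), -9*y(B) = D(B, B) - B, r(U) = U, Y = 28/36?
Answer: -2093/81 ≈ -25.840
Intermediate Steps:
Y = 7/9 (Y = 28*(1/36) = 7/9 ≈ 0.77778)
D(g, k) = -4 + g
y(B) = 4/9 (y(B) = -((-4 + B) - B)/9 = -⅑*(-4) = 4/9)
z(o) = 1 + o (z(o) = o + o/o = o + 1 = 1 + o)
(-23*Y)*z(y(-1)) = (-23*7/9)*(1 + 4/9) = -161/9*13/9 = -2093/81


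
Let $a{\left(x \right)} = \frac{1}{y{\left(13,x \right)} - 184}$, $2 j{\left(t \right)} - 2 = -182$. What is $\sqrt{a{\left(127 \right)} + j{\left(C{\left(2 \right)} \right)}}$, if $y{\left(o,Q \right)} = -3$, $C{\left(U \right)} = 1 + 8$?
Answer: $\frac{i \sqrt{3147397}}{187} \approx 9.4871 i$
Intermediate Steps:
$C{\left(U \right)} = 9$
$j{\left(t \right)} = -90$ ($j{\left(t \right)} = 1 + \frac{1}{2} \left(-182\right) = 1 - 91 = -90$)
$a{\left(x \right)} = - \frac{1}{187}$ ($a{\left(x \right)} = \frac{1}{-3 - 184} = \frac{1}{-187} = - \frac{1}{187}$)
$\sqrt{a{\left(127 \right)} + j{\left(C{\left(2 \right)} \right)}} = \sqrt{- \frac{1}{187} - 90} = \sqrt{- \frac{16831}{187}} = \frac{i \sqrt{3147397}}{187}$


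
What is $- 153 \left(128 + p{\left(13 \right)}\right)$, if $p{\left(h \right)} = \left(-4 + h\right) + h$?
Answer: $-22950$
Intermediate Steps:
$p{\left(h \right)} = -4 + 2 h$
$- 153 \left(128 + p{\left(13 \right)}\right) = - 153 \left(128 + \left(-4 + 2 \cdot 13\right)\right) = - 153 \left(128 + \left(-4 + 26\right)\right) = - 153 \left(128 + 22\right) = \left(-153\right) 150 = -22950$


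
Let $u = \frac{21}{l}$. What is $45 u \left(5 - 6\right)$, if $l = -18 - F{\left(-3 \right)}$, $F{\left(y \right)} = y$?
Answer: $63$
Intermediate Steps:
$l = -15$ ($l = -18 - -3 = -18 + 3 = -15$)
$u = - \frac{7}{5}$ ($u = \frac{21}{-15} = 21 \left(- \frac{1}{15}\right) = - \frac{7}{5} \approx -1.4$)
$45 u \left(5 - 6\right) = 45 \left(- \frac{7}{5}\right) \left(5 - 6\right) = \left(-63\right) \left(-1\right) = 63$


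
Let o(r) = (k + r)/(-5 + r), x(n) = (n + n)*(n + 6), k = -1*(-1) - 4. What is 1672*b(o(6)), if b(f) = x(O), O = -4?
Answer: -26752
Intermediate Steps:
k = -3 (k = 1 - 4 = -3)
x(n) = 2*n*(6 + n) (x(n) = (2*n)*(6 + n) = 2*n*(6 + n))
o(r) = (-3 + r)/(-5 + r)
b(f) = -16 (b(f) = 2*(-4)*(6 - 4) = 2*(-4)*2 = -16)
1672*b(o(6)) = 1672*(-16) = -26752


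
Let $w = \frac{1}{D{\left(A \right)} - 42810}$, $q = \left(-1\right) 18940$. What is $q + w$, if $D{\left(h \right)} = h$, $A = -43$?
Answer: $- \frac{811635821}{42853} \approx -18940.0$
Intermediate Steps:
$q = -18940$
$w = - \frac{1}{42853}$ ($w = \frac{1}{-43 - 42810} = \frac{1}{-42853} = - \frac{1}{42853} \approx -2.3336 \cdot 10^{-5}$)
$q + w = -18940 - \frac{1}{42853} = - \frac{811635821}{42853}$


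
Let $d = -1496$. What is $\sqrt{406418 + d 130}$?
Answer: $\sqrt{211938} \approx 460.37$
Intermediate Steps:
$\sqrt{406418 + d 130} = \sqrt{406418 - 194480} = \sqrt{211938}$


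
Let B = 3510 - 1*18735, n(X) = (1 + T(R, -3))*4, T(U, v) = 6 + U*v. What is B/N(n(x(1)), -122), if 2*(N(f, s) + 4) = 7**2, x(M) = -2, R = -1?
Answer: -30450/41 ≈ -742.68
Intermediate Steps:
n(X) = 40 (n(X) = (1 + (6 - 1*(-3)))*4 = (1 + (6 + 3))*4 = (1 + 9)*4 = 10*4 = 40)
N(f, s) = 41/2 (N(f, s) = -4 + (1/2)*7**2 = -4 + (1/2)*49 = -4 + 49/2 = 41/2)
B = -15225 (B = 3510 - 18735 = -15225)
B/N(n(x(1)), -122) = -15225/41/2 = -15225*2/41 = -30450/41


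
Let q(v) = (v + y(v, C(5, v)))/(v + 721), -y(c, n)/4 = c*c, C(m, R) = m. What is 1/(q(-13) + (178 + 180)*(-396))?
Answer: -708/100372433 ≈ -7.0537e-6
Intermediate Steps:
y(c, n) = -4*c² (y(c, n) = -4*c*c = -4*c²)
q(v) = (v - 4*v²)/(721 + v) (q(v) = (v - 4*v²)/(v + 721) = (v - 4*v²)/(721 + v))
1/(q(-13) + (178 + 180)*(-396)) = 1/(-13*(1 - 4*(-13))/(721 - 13) + (178 + 180)*(-396)) = 1/(-13*(1 + 52)/708 + 358*(-396)) = 1/(-13*1/708*53 - 141768) = 1/(-689/708 - 141768) = 1/(-100372433/708) = -708/100372433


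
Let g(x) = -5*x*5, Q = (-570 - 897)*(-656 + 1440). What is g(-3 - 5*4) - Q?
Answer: 1150703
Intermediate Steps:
Q = -1150128 (Q = -1467*784 = -1150128)
g(x) = -25*x
g(-3 - 5*4) - Q = -25*(-3 - 5*4) - 1*(-1150128) = -25*(-3 - 20) + 1150128 = -25*(-23) + 1150128 = 575 + 1150128 = 1150703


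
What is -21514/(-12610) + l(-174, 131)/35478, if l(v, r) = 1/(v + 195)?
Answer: 8014380071/4697464590 ≈ 1.7061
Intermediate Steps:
l(v, r) = 1/(195 + v)
-21514/(-12610) + l(-174, 131)/35478 = -21514/(-12610) + 1/((195 - 174)*35478) = -21514*(-1/12610) + (1/35478)/21 = 10757/6305 + (1/21)*(1/35478) = 10757/6305 + 1/745038 = 8014380071/4697464590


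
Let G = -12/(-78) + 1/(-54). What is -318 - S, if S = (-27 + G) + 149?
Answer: -308975/702 ≈ -440.14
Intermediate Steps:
G = 95/702 (G = -12*(-1/78) + 1*(-1/54) = 2/13 - 1/54 = 95/702 ≈ 0.13533)
S = 85739/702 (S = (-27 + 95/702) + 149 = -18859/702 + 149 = 85739/702 ≈ 122.14)
-318 - S = -318 - 1*85739/702 = -318 - 85739/702 = -308975/702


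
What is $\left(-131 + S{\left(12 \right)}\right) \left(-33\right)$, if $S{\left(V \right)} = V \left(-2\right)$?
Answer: $5115$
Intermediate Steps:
$S{\left(V \right)} = - 2 V$
$\left(-131 + S{\left(12 \right)}\right) \left(-33\right) = \left(-131 - 24\right) \left(-33\right) = \left(-155\right) \left(-33\right) = 5115$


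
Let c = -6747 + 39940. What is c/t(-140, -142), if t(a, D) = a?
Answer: -33193/140 ≈ -237.09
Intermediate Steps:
c = 33193
c/t(-140, -142) = 33193/(-140) = 33193*(-1/140) = -33193/140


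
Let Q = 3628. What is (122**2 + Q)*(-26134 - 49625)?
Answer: -1402450608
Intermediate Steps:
(122**2 + Q)*(-26134 - 49625) = (122**2 + 3628)*(-26134 - 49625) = (14884 + 3628)*(-75759) = 18512*(-75759) = -1402450608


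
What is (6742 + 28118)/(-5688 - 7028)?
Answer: -8715/3179 ≈ -2.7414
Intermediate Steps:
(6742 + 28118)/(-5688 - 7028) = 34860/(-12716) = 34860*(-1/12716) = -8715/3179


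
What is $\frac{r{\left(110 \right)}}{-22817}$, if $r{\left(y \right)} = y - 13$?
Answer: $- \frac{97}{22817} \approx -0.0042512$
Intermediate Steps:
$r{\left(y \right)} = -13 + y$ ($r{\left(y \right)} = y - 13 = -13 + y$)
$\frac{r{\left(110 \right)}}{-22817} = \frac{-13 + 110}{-22817} = 97 \left(- \frac{1}{22817}\right) = - \frac{97}{22817}$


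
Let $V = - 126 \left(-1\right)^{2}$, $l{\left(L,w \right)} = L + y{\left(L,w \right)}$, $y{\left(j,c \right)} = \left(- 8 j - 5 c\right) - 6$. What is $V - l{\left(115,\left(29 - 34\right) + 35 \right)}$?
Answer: $835$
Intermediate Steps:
$y{\left(j,c \right)} = -6 - 8 j - 5 c$
$l{\left(L,w \right)} = -6 - 7 L - 5 w$ ($l{\left(L,w \right)} = L - \left(6 + 5 w + 8 L\right) = -6 - 7 L - 5 w$)
$V = -126$ ($V = \left(-126\right) 1 = -126$)
$V - l{\left(115,\left(29 - 34\right) + 35 \right)} = -126 - \left(-6 - 805 - 5 \left(\left(29 - 34\right) + 35\right)\right) = -126 - \left(-6 - 805 - 5 \left(-5 + 35\right)\right) = -126 - \left(-6 - 805 - 150\right) = -126 - -961 = -126 + 961 = 835$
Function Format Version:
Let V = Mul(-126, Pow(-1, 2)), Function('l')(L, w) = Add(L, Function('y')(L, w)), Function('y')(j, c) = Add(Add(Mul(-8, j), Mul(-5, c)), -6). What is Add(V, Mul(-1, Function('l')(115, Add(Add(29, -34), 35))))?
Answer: 835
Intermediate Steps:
Function('y')(j, c) = Add(-6, Mul(-8, j), Mul(-5, c))
Function('l')(L, w) = Add(-6, Mul(-7, L), Mul(-5, w)) (Function('l')(L, w) = Add(L, Add(-6, Mul(-8, L), Mul(-5, w))) = Add(-6, Mul(-7, L), Mul(-5, w)))
V = -126 (V = Mul(-126, 1) = -126)
Add(V, Mul(-1, Function('l')(115, Add(Add(29, -34), 35)))) = Add(-126, Mul(-1, Add(-6, Mul(-7, 115), Mul(-5, Add(Add(29, -34), 35))))) = Add(-126, Mul(-1, Add(-6, -805, Mul(-5, Add(-5, 35))))) = Add(-126, Mul(-1, Add(-6, -805, Mul(-5, 30)))) = Add(-126, Mul(-1, Add(-6, -805, -150))) = Add(-126, Mul(-1, -961)) = Add(-126, 961) = 835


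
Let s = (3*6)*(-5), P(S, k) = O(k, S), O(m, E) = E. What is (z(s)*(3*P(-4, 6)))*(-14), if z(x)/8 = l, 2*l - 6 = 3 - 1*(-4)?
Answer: 8736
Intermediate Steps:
P(S, k) = S
s = -90 (s = 18*(-5) = -90)
l = 13/2 (l = 3 + (3 - 1*(-4))/2 = 3 + (3 + 4)/2 = 3 + (1/2)*7 = 3 + 7/2 = 13/2 ≈ 6.5000)
z(x) = 52 (z(x) = 8*(13/2) = 52)
(z(s)*(3*P(-4, 6)))*(-14) = (52*(3*(-4)))*(-14) = (52*(-12))*(-14) = -624*(-14) = 8736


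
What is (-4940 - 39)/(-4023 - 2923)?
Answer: 4979/6946 ≈ 0.71681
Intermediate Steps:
(-4940 - 39)/(-4023 - 2923) = -4979/(-6946) = -4979*(-1/6946) = 4979/6946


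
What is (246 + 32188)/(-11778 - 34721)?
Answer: -32434/46499 ≈ -0.69752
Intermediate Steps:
(246 + 32188)/(-11778 - 34721) = 32434/(-46499) = 32434*(-1/46499) = -32434/46499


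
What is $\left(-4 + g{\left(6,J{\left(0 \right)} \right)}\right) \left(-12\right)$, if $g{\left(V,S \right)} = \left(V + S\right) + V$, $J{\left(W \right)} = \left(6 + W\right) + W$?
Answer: $-168$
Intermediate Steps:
$J{\left(W \right)} = 6 + 2 W$
$g{\left(V,S \right)} = S + 2 V$ ($g{\left(V,S \right)} = \left(S + V\right) + V = S + 2 V$)
$\left(-4 + g{\left(6,J{\left(0 \right)} \right)}\right) \left(-12\right) = \left(-4 + \left(\left(6 + 2 \cdot 0\right) + 2 \cdot 6\right)\right) \left(-12\right) = \left(-4 + \left(\left(6 + 0\right) + 12\right)\right) \left(-12\right) = \left(-4 + \left(6 + 12\right)\right) \left(-12\right) = \left(-4 + 18\right) \left(-12\right) = 14 \left(-12\right) = -168$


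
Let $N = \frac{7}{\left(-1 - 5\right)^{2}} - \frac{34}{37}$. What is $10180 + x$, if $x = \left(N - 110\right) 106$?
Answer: $- \frac{1036825}{666} \approx -1556.8$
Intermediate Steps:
$N = - \frac{965}{1332}$ ($N = \frac{7}{\left(-6\right)^{2}} - \frac{34}{37} = \frac{7}{36} - \frac{34}{37} = - \frac{965}{1332} \approx -0.72447$)
$x = - \frac{7816705}{666}$ ($x = \left(- \frac{965}{1332} - 110\right) 106 = \left(- \frac{147485}{1332}\right) 106 = - \frac{7816705}{666} \approx -11737.0$)
$10180 + x = 10180 - \frac{7816705}{666} = - \frac{1036825}{666}$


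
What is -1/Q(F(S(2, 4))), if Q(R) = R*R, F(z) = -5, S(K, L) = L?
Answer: -1/25 ≈ -0.040000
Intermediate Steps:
Q(R) = R²
-1/Q(F(S(2, 4))) = -1/((-5)²) = -1/25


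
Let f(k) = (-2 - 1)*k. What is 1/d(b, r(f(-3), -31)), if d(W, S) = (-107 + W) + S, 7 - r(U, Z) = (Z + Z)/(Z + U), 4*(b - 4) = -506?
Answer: -22/4957 ≈ -0.0044382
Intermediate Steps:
f(k) = -3*k
b = -245/2 (b = 4 + (1/4)*(-506) = 4 - 253/2 = -245/2 ≈ -122.50)
r(U, Z) = 7 - 2*Z/(U + Z) (r(U, Z) = 7 - (Z + Z)/(Z + U) = 7 - 2*Z/(U + Z))
d(W, S) = -107 + S + W
1/d(b, r(f(-3), -31)) = 1/(-107 + (5*(-31) + 7*(-3*(-3)))/(-3*(-3) - 31) - 245/2) = 1/(-107 + (-155 + 7*9)/(9 - 31) - 245/2) = 1/(-107 + (-155 + 63)/(-22) - 245/2) = 1/(-107 - 1/22*(-92) - 245/2) = 1/(-107 + 46/11 - 245/2) = 1/(-4957/22) = -22/4957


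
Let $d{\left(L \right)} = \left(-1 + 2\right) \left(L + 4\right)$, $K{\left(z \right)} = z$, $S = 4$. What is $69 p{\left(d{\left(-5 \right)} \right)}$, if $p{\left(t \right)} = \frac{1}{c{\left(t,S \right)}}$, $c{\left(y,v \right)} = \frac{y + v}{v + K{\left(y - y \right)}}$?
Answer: $92$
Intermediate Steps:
$d{\left(L \right)} = 4 + L$ ($d{\left(L \right)} = 1 \left(4 + L\right) = 4 + L$)
$c{\left(y,v \right)} = \frac{v + y}{v}$ ($c{\left(y,v \right)} = \frac{y + v}{v + \left(y - y\right)} = \frac{v + y}{v + 0} = \frac{v + y}{v}$)
$p{\left(t \right)} = \frac{1}{1 + \frac{t}{4}}$ ($p{\left(t \right)} = \frac{1}{\frac{1}{4} \left(4 + t\right)} = \frac{1}{1 + \frac{t}{4}}$)
$69 p{\left(d{\left(-5 \right)} \right)} = 69 \frac{4}{4 + \left(4 - 5\right)} = 69 \frac{4}{4 - 1} = 69 \cdot \frac{4}{3} = 92$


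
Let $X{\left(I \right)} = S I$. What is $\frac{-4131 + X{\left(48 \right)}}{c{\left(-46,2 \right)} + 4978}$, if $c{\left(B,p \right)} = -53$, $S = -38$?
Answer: $- \frac{1191}{985} \approx -1.2091$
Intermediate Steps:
$X{\left(I \right)} = - 38 I$
$\frac{-4131 + X{\left(48 \right)}}{c{\left(-46,2 \right)} + 4978} = \frac{-4131 - 1824}{-53 + 4978} = \frac{-4131 - 1824}{4925} = \left(-5955\right) \frac{1}{4925} = - \frac{1191}{985}$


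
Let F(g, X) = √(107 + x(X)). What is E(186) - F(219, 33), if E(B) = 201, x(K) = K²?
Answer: 201 - 2*√299 ≈ 166.42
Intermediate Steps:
F(g, X) = √(107 + X²)
E(186) - F(219, 33) = 201 - √(107 + 33²) = 201 - √(107 + 1089) = 201 - √1196 = 201 - 2*√299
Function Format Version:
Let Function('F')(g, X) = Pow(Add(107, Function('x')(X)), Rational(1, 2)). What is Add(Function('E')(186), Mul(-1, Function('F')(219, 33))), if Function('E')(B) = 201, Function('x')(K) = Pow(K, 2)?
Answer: Add(201, Mul(-2, Pow(299, Rational(1, 2)))) ≈ 166.42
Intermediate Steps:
Function('F')(g, X) = Pow(Add(107, Pow(X, 2)), Rational(1, 2))
Add(Function('E')(186), Mul(-1, Function('F')(219, 33))) = Add(201, Mul(-1, Pow(Add(107, Pow(33, 2)), Rational(1, 2)))) = Add(201, Mul(-1, Pow(Add(107, 1089), Rational(1, 2)))) = Add(201, Mul(-1, Pow(1196, Rational(1, 2)))) = Add(201, Mul(-1, Mul(2, Pow(299, Rational(1, 2))))) = Add(201, Mul(-2, Pow(299, Rational(1, 2))))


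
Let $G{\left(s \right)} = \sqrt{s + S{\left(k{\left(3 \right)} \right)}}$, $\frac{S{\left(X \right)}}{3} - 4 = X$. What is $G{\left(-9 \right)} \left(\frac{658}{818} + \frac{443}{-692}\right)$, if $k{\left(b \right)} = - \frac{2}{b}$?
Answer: $\frac{46481}{283028} \approx 0.16423$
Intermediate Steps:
$S{\left(X \right)} = 12 + 3 X$
$G{\left(s \right)} = \sqrt{10 + s}$ ($G{\left(s \right)} = \sqrt{s + \left(12 + 3 \left(- \frac{2}{3}\right)\right)} = \sqrt{s + \left(12 - 2\right)} = \sqrt{s + 10} = \sqrt{10 + s}$)
$G{\left(-9 \right)} \left(\frac{658}{818} + \frac{443}{-692}\right) = \sqrt{10 - 9} \left(\frac{658}{818} + \frac{443}{-692}\right) = \sqrt{1} \left(658 \cdot \frac{1}{818} + 443 \left(- \frac{1}{692}\right)\right) = 1 \left(\frac{329}{409} - \frac{443}{692}\right) = 1 \cdot \frac{46481}{283028} = \frac{46481}{283028}$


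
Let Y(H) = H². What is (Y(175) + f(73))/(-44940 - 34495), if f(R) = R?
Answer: -30698/79435 ≈ -0.38645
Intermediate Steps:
(Y(175) + f(73))/(-44940 - 34495) = (175² + 73)/(-44940 - 34495) = (30625 + 73)/(-79435) = 30698*(-1/79435) = -30698/79435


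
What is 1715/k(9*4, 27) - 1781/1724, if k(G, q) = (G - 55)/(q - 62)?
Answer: 103449261/32756 ≈ 3158.2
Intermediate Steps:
k(G, q) = (-55 + G)/(-62 + q)
1715/k(9*4, 27) - 1781/1724 = 1715/(((-55 + 9*4)/(-62 + 27))) - 1781/1724 = 1715/(((-55 + 36)/(-35))) - 1781*1/1724 = 1715/((-1/35*(-19))) - 1781/1724 = 1715/(19/35) - 1781/1724 = 1715*(35/19) - 1781/1724 = 60025/19 - 1781/1724 = 103449261/32756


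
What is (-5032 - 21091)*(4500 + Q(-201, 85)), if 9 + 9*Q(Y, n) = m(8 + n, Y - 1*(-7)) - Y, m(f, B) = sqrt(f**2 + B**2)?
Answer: -354332372/3 - 26123*sqrt(46285)/9 ≈ -1.1874e+8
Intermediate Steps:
m(f, B) = sqrt(B**2 + f**2)
Q(Y, n) = -1 - Y/9 + sqrt((7 + Y)**2 + (8 + n)**2)/9 (Q(Y, n) = -1 + (sqrt((Y - 1*(-7))**2 + (8 + n)**2) - Y)/9 = -1 + (sqrt((Y + 7)**2 + (8 + n)**2) - Y)/9 = -1 + (sqrt((7 + Y)**2 + (8 + n)**2) - Y)/9 = -1 + (-Y/9 + sqrt((7 + Y)**2 + (8 + n)**2)/9) = -1 - Y/9 + sqrt((7 + Y)**2 + (8 + n)**2)/9)
(-5032 - 21091)*(4500 + Q(-201, 85)) = (-5032 - 21091)*(4500 + (-1 - 1/9*(-201) + sqrt((7 - 201)**2 + (8 + 85)**2)/9)) = -26123*(4500 + (-1 + 67/3 + sqrt((-194)**2 + 93**2)/9)) = -26123*(4500 + (-1 + 67/3 + sqrt(37636 + 8649)/9)) = -26123*(4500 + (-1 + 67/3 + sqrt(46285)/9)) = -26123*(4500 + (64/3 + sqrt(46285)/9)) = -26123*(13564/3 + sqrt(46285)/9) = -354332372/3 - 26123*sqrt(46285)/9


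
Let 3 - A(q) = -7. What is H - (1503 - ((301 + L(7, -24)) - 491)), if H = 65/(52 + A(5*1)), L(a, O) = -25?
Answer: -106451/62 ≈ -1717.0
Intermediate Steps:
A(q) = 10 (A(q) = 3 - 1*(-7) = 3 + 7 = 10)
H = 65/62 (H = 65/(52 + 10) = 65/62 ≈ 1.0484)
H - (1503 - ((301 + L(7, -24)) - 491)) = 65/62 - (1503 - ((301 - 25) - 491)) = 65/62 - (1503 - (276 - 491)) = 65/62 - (1503 - 1*(-215)) = 65/62 - (1503 + 215) = 65/62 - 1*1718 = 65/62 - 1718 = -106451/62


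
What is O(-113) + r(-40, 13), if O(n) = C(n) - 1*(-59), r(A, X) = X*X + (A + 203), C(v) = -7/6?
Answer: 2339/6 ≈ 389.83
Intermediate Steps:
C(v) = -7/6 (C(v) = -7*⅙ = -7/6)
r(A, X) = 203 + A + X² (r(A, X) = X² + (203 + A) = 203 + A + X²)
O(n) = 347/6 (O(n) = -7/6 - 1*(-59) = -7/6 + 59 = 347/6)
O(-113) + r(-40, 13) = 347/6 + (203 - 40 + 13²) = 347/6 + (203 - 40 + 169) = 347/6 + 332 = 2339/6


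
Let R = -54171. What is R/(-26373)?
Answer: 18057/8791 ≈ 2.0540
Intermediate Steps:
R/(-26373) = -54171/(-26373) = -54171*(-1/26373) = 18057/8791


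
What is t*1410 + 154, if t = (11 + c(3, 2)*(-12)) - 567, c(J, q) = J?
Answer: -834566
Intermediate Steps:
t = -592 (t = (11 + 3*(-12)) - 567 = (11 - 36) - 567 = -25 - 567 = -592)
t*1410 + 154 = -592*1410 + 154 = -834720 + 154 = -834566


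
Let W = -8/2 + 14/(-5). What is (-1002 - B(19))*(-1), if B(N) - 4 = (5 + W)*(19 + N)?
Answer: 4688/5 ≈ 937.60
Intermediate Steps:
W = -34/5 (W = -8*½ + 14*(-⅕) = -4 - 14/5 = -34/5 ≈ -6.8000)
B(N) = -151/5 - 9*N/5 (B(N) = 4 + (5 - 34/5)*(19 + N) = 4 - 9*(19 + N)/5 = 4 + (-171/5 - 9*N/5) = -151/5 - 9*N/5)
(-1002 - B(19))*(-1) = (-1002 - (-151/5 - 9/5*19))*(-1) = (-1002 - (-151/5 - 171/5))*(-1) = (-1002 - 1*(-322/5))*(-1) = (-1002 + 322/5)*(-1) = -4688/5*(-1) = 4688/5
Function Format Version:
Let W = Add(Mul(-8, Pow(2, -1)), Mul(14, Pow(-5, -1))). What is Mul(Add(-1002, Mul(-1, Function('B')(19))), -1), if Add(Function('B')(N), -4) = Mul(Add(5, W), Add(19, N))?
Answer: Rational(4688, 5) ≈ 937.60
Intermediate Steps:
W = Rational(-34, 5) (W = Add(Mul(-8, Rational(1, 2)), Mul(14, Rational(-1, 5))) = Add(-4, Rational(-14, 5)) = Rational(-34, 5) ≈ -6.8000)
Function('B')(N) = Add(Rational(-151, 5), Mul(Rational(-9, 5), N)) (Function('B')(N) = Add(4, Mul(Add(5, Rational(-34, 5)), Add(19, N))) = Add(4, Mul(Rational(-9, 5), Add(19, N))) = Add(4, Add(Rational(-171, 5), Mul(Rational(-9, 5), N))) = Add(Rational(-151, 5), Mul(Rational(-9, 5), N)))
Mul(Add(-1002, Mul(-1, Function('B')(19))), -1) = Mul(Add(-1002, Mul(-1, Add(Rational(-151, 5), Mul(Rational(-9, 5), 19)))), -1) = Mul(Add(-1002, Mul(-1, Add(Rational(-151, 5), Rational(-171, 5)))), -1) = Mul(Add(-1002, Mul(-1, Rational(-322, 5))), -1) = Mul(Add(-1002, Rational(322, 5)), -1) = Mul(Rational(-4688, 5), -1) = Rational(4688, 5)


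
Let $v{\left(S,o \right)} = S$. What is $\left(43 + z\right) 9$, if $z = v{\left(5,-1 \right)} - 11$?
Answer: $333$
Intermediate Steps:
$z = -6$ ($z = 5 - 11 = -6$)
$\left(43 + z\right) 9 = \left(43 - 6\right) 9 = 37 \cdot 9 = 333$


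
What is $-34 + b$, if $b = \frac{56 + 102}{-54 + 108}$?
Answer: $- \frac{839}{27} \approx -31.074$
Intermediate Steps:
$b = \frac{79}{27}$ ($b = \frac{158}{54} = 158 \cdot \frac{1}{54} = \frac{79}{27} \approx 2.9259$)
$-34 + b = -34 + \frac{79}{27} = - \frac{839}{27}$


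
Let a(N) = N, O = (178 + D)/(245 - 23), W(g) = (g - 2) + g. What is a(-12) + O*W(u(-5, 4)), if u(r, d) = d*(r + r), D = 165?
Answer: -15395/111 ≈ -138.69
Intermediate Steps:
u(r, d) = 2*d*r (u(r, d) = d*(2*r) = 2*d*r)
W(g) = -2 + 2*g (W(g) = (-2 + g) + g = -2 + 2*g)
O = 343/222 (O = (178 + 165)/(245 - 23) = 343/222 ≈ 1.5450)
a(-12) + O*W(u(-5, 4)) = -12 + 343*(-2 + 2*(2*4*(-5)))/222 = -12 + 343*(-2 + 2*(-40))/222 = -12 + 343*(-2 - 80)/222 = -12 + (343/222)*(-82) = -12 - 14063/111 = -15395/111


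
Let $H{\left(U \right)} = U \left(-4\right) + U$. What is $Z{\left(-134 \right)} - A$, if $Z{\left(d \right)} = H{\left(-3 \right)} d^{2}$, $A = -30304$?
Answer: $191908$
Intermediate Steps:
$H{\left(U \right)} = - 3 U$ ($H{\left(U \right)} = - 4 U + U = - 3 U$)
$Z{\left(d \right)} = 9 d^{2}$ ($Z{\left(d \right)} = \left(-3\right) \left(-3\right) d^{2} = 9 d^{2}$)
$Z{\left(-134 \right)} - A = 9 \left(-134\right)^{2} - -30304 = 9 \cdot 17956 + 30304 = 161604 + 30304 = 191908$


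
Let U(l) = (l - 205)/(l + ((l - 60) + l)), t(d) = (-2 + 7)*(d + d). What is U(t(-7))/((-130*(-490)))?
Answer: 11/687960 ≈ 1.5989e-5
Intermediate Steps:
t(d) = 10*d (t(d) = 5*(2*d) = 10*d)
U(l) = (-205 + l)/(-60 + 3*l) (U(l) = (-205 + l)/(l + ((-60 + l) + l)) = (-205 + l)/(l + (-60 + 2*l)) = (-205 + l)/(-60 + 3*l))
U(t(-7))/((-130*(-490))) = ((-205 + 10*(-7))/(3*(-20 + 10*(-7))))/((-130*(-490))) = ((-205 - 70)/(3*(-20 - 70)))/63700 = ((⅓)*(-275)/(-90))*(1/63700) = ((⅓)*(-1/90)*(-275))*(1/63700) = (55/54)*(1/63700) = 11/687960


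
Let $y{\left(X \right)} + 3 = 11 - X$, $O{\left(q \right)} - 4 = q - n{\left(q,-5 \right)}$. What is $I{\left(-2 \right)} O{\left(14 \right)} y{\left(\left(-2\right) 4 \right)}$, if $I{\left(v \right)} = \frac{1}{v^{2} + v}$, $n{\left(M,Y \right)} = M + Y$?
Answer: $72$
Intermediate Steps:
$O{\left(q \right)} = 9$ ($O{\left(q \right)} = 4 + \left(q - \left(q - 5\right)\right) = 4 + \left(q - \left(-5 + q\right)\right) = 4 + 5 = 9$)
$y{\left(X \right)} = 8 - X$ ($y{\left(X \right)} = -3 - \left(-11 + X\right) = 8 - X$)
$I{\left(v \right)} = \frac{1}{v + v^{2}}$
$I{\left(-2 \right)} O{\left(14 \right)} y{\left(\left(-2\right) 4 \right)} = \frac{1}{\left(-2\right) \left(1 - 2\right)} 9 \left(8 - \left(-2\right) 4\right) = - \frac{1}{2 \left(-1\right)} 9 \left(8 - -8\right) = \left(- \frac{1}{2}\right) \left(-1\right) 9 \left(8 + 8\right) = \frac{1}{2} \cdot 9 \cdot 16 = \frac{9}{2} \cdot 16 = 72$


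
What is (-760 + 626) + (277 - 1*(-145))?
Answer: 288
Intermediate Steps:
(-760 + 626) + (277 - 1*(-145)) = -134 + (277 + 145) = -134 + 422 = 288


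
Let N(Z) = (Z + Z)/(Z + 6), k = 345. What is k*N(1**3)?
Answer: 690/7 ≈ 98.571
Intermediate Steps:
N(Z) = 2*Z/(6 + Z) (N(Z) = (2*Z)/(6 + Z) = 2*Z/(6 + Z))
k*N(1**3) = 345*(2*1**3/(6 + 1**3)) = 345*(2*1/(6 + 1)) = 345*(2*1/7) = 345*(2*1*(1/7)) = 345*(2/7) = 690/7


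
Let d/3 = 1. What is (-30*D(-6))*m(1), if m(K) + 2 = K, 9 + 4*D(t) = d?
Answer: -45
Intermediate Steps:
d = 3 (d = 3*1 = 3)
D(t) = -3/2 (D(t) = -9/4 + (¼)*3 = -9/4 + ¾ = -3/2)
m(K) = -2 + K
(-30*D(-6))*m(1) = (-30*(-3/2))*(-2 + 1) = 45*(-1) = -45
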